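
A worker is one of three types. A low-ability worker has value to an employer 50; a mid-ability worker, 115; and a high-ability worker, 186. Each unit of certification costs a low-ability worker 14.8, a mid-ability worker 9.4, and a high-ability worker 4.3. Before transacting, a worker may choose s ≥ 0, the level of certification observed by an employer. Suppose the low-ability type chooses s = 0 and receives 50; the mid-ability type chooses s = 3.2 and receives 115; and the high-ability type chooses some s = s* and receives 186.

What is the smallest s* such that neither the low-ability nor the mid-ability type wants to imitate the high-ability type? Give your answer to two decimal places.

Low-ability type (on-path payoff 50) won't mimic when 50 ≥ 186 − 14.8·s*, i.e. s* ≥ 9.19.
Mid-ability type (on-path payoff 115 − 9.4×3.2 = 84.92) won't mimic when 84.92 ≥ 186 − 9.4·s*, i.e. s* ≥ 10.75.
Both must hold, so s* = max(9.19, 10.75) = 10.75. The mid-ability type's constraint binds.

10.75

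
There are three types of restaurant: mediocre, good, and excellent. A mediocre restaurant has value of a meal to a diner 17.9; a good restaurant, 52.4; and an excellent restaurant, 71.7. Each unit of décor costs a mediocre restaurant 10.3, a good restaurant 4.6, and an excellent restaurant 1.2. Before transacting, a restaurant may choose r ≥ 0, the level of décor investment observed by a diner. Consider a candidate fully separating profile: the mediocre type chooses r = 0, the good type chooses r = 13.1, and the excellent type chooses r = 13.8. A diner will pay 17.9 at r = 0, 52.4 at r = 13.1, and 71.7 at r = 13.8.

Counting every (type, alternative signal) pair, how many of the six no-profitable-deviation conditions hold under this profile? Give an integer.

4

Mediocre (own payoff 17.9): to r=13.1 gives 52.4 − 10.3×13.1 = -82.53 → no gain ✓; to r=13.8 gives 71.7 − 10.3×13.8 = -70.44 → no gain ✓.
Excellent (own payoff 71.7 − 1.2×13.8 = 55.14): to r=0 gives 17.9 → no gain ✓; to r=13.1 gives 52.4 − 1.2×13.1 = 36.68 → no gain ✓.
Good (own payoff 52.4 − 4.6×13.1 = -7.86): to r=0 gives 17.9 → profitable ✗; to r=13.8 gives 71.7 − 4.6×13.8 = 8.22 → profitable ✗.
4 of the 6 constraints hold; not an equilibrium.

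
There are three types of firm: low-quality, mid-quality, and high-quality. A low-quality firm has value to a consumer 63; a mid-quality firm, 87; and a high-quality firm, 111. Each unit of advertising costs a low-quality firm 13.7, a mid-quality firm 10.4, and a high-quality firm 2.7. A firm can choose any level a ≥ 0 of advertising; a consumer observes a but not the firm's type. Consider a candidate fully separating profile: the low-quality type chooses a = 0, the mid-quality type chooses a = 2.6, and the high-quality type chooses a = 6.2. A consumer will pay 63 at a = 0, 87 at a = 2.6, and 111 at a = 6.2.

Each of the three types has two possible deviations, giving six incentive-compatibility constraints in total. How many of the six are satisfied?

Mid-quality (own payoff 87 − 10.4×2.6 = 59.96): to a=0 gives 63 → profitable ✗; to a=6.2 gives 111 − 10.4×6.2 = 46.52 → no gain ✓.
Low-quality (own payoff 63): to a=2.6 gives 87 − 13.7×2.6 = 51.38 → no gain ✓; to a=6.2 gives 111 − 13.7×6.2 = 26.06 → no gain ✓.
High-quality (own payoff 111 − 2.7×6.2 = 94.26): to a=0 gives 63 → no gain ✓; to a=2.6 gives 87 − 2.7×2.6 = 79.98 → no gain ✓.
5 of the 6 constraints hold; not an equilibrium.

5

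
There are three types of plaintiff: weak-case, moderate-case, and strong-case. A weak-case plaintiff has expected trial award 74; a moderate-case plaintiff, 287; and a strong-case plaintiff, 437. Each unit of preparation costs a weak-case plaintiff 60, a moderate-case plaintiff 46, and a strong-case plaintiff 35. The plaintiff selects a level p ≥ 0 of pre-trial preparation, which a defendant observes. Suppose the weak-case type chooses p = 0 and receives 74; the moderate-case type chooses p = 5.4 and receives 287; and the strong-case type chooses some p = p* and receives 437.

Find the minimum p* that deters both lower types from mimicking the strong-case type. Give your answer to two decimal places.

Moderate-case type (on-path payoff 287 − 46×5.4 = 38.6) won't mimic when 38.6 ≥ 437 − 46·p*, i.e. p* ≥ 8.66.
Weak-case type (on-path payoff 74) won't mimic when 74 ≥ 437 − 60·p*, i.e. p* ≥ 6.05.
Both must hold, so p* = max(6.05, 8.66) = 8.66. The moderate-case type's constraint binds.

8.66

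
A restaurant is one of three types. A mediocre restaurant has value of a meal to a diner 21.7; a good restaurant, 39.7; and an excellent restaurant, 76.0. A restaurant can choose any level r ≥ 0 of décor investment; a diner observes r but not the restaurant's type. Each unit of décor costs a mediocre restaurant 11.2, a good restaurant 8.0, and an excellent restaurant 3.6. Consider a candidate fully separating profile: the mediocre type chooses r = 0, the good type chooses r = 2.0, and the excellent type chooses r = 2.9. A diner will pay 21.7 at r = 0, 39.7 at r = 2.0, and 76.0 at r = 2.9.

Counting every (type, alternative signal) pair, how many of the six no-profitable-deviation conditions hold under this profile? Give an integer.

4

Good (own payoff 39.7 − 8.0×2.0 = 23.7): to r=0 gives 21.7 → no gain ✓; to r=2.9 gives 76.0 − 8.0×2.9 = 52.8 → profitable ✗.
Mediocre (own payoff 21.7): to r=2.0 gives 39.7 − 11.2×2.0 = 17.3 → no gain ✓; to r=2.9 gives 76.0 − 11.2×2.9 = 43.52 → profitable ✗.
Excellent (own payoff 76.0 − 3.6×2.9 = 65.56): to r=0 gives 21.7 → no gain ✓; to r=2.0 gives 39.7 − 3.6×2.0 = 32.5 → no gain ✓.
4 of the 6 constraints hold; not an equilibrium.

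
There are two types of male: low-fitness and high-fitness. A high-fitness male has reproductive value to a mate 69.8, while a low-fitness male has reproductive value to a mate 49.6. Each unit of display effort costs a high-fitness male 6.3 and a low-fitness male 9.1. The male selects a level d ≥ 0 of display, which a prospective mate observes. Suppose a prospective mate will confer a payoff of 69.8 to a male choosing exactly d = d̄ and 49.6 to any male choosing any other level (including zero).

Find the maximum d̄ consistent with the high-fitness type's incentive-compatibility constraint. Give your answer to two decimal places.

3.21

Choosing d̄ yields the high-fitness type 69.8 − 6.3·d̄; choosing zero yields 49.6.
The high-fitness type is indifferent at 69.8 − 6.3·d̄ = 49.6, i.e. d̄ = (69.8 − 49.6) / 6.3 ≈ 3.21.
For any d̄ above 3.21 the high-fitness type would rather pool at zero, so separation collapses.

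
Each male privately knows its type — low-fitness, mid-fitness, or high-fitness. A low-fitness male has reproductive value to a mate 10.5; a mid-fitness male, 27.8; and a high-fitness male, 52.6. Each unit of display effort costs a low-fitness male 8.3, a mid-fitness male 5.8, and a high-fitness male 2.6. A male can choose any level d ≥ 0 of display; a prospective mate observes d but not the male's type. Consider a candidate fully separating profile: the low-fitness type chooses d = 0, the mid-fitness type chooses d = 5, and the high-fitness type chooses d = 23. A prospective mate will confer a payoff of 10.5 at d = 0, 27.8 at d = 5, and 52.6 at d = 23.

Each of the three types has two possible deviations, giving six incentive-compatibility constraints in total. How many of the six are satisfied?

Low-fitness (own payoff 10.5): to d=5 gives 27.8 − 8.3×5 = -13.7 → no gain ✓; to d=23 gives 52.6 − 8.3×23 = -138.3 → no gain ✓.
High-fitness (own payoff 52.6 − 2.6×23 = -7.2): to d=0 gives 10.5 → profitable ✗; to d=5 gives 27.8 − 2.6×5 = 14.8 → profitable ✗.
Mid-fitness (own payoff 27.8 − 5.8×5 = -1.2): to d=0 gives 10.5 → profitable ✗; to d=23 gives 52.6 − 5.8×23 = -80.8 → no gain ✓.
3 of the 6 constraints hold; not an equilibrium.

3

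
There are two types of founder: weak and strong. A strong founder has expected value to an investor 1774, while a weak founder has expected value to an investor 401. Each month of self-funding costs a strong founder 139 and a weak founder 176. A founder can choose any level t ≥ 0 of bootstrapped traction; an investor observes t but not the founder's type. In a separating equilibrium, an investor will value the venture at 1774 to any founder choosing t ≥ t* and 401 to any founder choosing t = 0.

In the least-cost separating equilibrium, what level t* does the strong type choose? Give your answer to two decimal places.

7.80

A weak founder choosing t = 0 receives 401.
Imitating at t* instead would pay 1774 at cost 176·t*, netting 1774 − 176·t*.
Indifference: 401 = 1774 − 176·t*, so t* = (1774 − 401) / 176 ≈ 7.80.
At t* the weak type's incentive constraint just binds; the strong type strictly prefers t* since its per-unit cost is lower.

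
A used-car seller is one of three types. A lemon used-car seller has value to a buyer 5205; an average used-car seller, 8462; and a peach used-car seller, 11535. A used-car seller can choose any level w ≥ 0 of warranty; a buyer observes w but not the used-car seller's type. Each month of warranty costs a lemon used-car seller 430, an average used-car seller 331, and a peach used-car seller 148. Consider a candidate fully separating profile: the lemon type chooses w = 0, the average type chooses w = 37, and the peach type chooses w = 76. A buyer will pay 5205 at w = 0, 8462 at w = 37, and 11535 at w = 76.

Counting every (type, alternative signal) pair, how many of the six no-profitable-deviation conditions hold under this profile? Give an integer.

3

Peach (own payoff 11535 − 148×76 = 287): to w=0 gives 5205 → profitable ✗; to w=37 gives 8462 − 148×37 = 2986 → profitable ✗.
Lemon (own payoff 5205): to w=37 gives 8462 − 430×37 = -7448 → no gain ✓; to w=76 gives 11535 − 430×76 = -21145 → no gain ✓.
Average (own payoff 8462 − 331×37 = -3785): to w=0 gives 5205 → profitable ✗; to w=76 gives 11535 − 331×76 = -13621 → no gain ✓.
3 of the 6 constraints hold; not an equilibrium.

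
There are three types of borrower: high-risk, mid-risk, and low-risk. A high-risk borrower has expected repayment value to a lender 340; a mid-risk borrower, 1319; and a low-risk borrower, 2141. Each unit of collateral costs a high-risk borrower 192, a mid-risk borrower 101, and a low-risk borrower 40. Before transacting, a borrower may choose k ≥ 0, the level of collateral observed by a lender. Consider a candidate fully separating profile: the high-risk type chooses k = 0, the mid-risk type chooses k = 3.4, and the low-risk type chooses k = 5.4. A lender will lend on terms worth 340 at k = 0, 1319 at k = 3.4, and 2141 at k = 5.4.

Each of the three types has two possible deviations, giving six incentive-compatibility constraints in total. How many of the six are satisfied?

Low-risk (own payoff 2141 − 40×5.4 = 1925): to k=0 gives 340 → no gain ✓; to k=3.4 gives 1319 − 40×3.4 = 1183 → no gain ✓.
High-risk (own payoff 340): to k=3.4 gives 1319 − 192×3.4 = 666.2 → profitable ✗; to k=5.4 gives 2141 − 192×5.4 = 1104.2 → profitable ✗.
Mid-risk (own payoff 1319 − 101×3.4 = 975.6): to k=0 gives 340 → no gain ✓; to k=5.4 gives 2141 − 101×5.4 = 1595.6 → profitable ✗.
3 of the 6 constraints hold; not an equilibrium.

3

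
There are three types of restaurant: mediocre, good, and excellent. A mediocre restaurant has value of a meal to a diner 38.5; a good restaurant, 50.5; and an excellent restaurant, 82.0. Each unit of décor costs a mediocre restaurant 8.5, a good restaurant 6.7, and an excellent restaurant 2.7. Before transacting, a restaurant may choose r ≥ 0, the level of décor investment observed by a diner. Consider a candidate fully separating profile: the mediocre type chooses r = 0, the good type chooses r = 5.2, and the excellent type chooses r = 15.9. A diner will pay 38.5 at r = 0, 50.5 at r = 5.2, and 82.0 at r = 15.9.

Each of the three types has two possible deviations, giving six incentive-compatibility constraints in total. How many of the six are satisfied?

5

Mediocre (own payoff 38.5): to r=5.2 gives 50.5 − 8.5×5.2 = 6.3 → no gain ✓; to r=15.9 gives 82.0 − 8.5×15.9 = -53.15 → no gain ✓.
Excellent (own payoff 82.0 − 2.7×15.9 = 39.07): to r=0 gives 38.5 → no gain ✓; to r=5.2 gives 50.5 − 2.7×5.2 = 36.46 → no gain ✓.
Good (own payoff 50.5 − 6.7×5.2 = 15.66): to r=0 gives 38.5 → profitable ✗; to r=15.9 gives 82.0 − 6.7×15.9 = -24.53 → no gain ✓.
5 of the 6 constraints hold; not an equilibrium.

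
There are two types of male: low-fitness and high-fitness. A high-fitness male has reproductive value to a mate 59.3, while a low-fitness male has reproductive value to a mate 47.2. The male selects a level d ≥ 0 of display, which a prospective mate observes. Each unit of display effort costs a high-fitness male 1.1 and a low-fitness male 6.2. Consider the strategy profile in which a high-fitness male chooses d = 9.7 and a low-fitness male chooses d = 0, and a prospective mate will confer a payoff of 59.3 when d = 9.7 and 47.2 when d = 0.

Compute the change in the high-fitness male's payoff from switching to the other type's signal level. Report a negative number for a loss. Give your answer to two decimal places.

Playing d = 9.7 the high-fitness male receives 59.3 − 1.1 × 9.7 = 48.63.
Deviating to d = 0 yields 47.2 instead.
Gain from deviating: 47.2 − 48.63 = -1.43.
The gain is negative, so the high-fitness type's incentive-compatibility constraint is satisfied.

-1.43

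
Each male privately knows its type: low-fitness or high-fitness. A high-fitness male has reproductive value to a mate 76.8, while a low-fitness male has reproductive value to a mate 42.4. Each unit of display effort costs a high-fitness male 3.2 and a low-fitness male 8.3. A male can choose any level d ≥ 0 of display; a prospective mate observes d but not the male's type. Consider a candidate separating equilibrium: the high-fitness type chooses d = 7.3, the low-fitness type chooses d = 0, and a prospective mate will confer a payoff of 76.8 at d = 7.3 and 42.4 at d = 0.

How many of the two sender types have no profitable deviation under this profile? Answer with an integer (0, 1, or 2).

High-fitness type: signal → 76.8 − 3.2 × 7.3 = 53.44; deviate to 0 → 42.4. IC holds (53.44 ≥ 42.4).
Low-fitness type: stay at 0 → 42.4; mimic → 76.8 − 8.3 × 7.3 = 16.21. IC holds (42.4 ≥ 16.21).
2 of 2 constraints hold, so this is a separating equilibrium.

2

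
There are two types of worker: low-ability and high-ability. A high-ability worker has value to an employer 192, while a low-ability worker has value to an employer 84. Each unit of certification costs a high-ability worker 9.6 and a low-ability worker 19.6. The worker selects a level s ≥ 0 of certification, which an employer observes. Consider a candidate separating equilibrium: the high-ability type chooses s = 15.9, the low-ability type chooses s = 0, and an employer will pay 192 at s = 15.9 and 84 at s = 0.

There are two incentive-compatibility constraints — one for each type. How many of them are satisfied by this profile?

1

Low-ability type: stay at 0 → 84; mimic → 192 − 19.6 × 15.9 = -119.64. IC holds (84 ≥ -119.64).
High-ability type: signal → 192 − 9.6 × 15.9 = 39.36; deviate to 0 → 84. IC fails (39.36 < 84).
1 of 2 constraints hold, so this profile is not an equilibrium.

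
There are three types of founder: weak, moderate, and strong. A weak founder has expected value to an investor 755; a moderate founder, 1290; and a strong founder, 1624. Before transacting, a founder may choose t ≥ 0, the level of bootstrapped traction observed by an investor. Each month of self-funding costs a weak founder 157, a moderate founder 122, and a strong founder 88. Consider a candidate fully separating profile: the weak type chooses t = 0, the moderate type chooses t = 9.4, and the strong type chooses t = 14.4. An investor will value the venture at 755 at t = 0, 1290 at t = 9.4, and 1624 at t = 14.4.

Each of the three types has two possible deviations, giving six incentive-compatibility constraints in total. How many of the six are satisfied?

3

Weak (own payoff 755): to t=9.4 gives 1290 − 157×9.4 = -185.8 → no gain ✓; to t=14.4 gives 1624 − 157×14.4 = -636.8 → no gain ✓.
Strong (own payoff 1624 − 88×14.4 = 356.8): to t=0 gives 755 → profitable ✗; to t=9.4 gives 1290 − 88×9.4 = 462.8 → profitable ✗.
Moderate (own payoff 1290 − 122×9.4 = 143.2): to t=0 gives 755 → profitable ✗; to t=14.4 gives 1624 − 122×14.4 = -132.8 → no gain ✓.
3 of the 6 constraints hold; not an equilibrium.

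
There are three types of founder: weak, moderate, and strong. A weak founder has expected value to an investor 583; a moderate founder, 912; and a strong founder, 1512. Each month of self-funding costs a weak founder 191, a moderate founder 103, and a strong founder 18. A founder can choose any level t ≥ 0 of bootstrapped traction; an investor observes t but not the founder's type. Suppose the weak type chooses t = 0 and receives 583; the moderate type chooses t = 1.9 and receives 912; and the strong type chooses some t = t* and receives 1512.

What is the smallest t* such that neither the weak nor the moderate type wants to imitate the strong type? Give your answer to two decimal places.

7.73

Moderate type (on-path payoff 912 − 103×1.9 = 716.3) won't mimic when 716.3 ≥ 1512 − 103·t*, i.e. t* ≥ 7.73.
Weak type (on-path payoff 583) won't mimic when 583 ≥ 1512 − 191·t*, i.e. t* ≥ 4.86.
Both must hold, so t* = max(4.86, 7.73) = 7.73. The moderate type's constraint binds.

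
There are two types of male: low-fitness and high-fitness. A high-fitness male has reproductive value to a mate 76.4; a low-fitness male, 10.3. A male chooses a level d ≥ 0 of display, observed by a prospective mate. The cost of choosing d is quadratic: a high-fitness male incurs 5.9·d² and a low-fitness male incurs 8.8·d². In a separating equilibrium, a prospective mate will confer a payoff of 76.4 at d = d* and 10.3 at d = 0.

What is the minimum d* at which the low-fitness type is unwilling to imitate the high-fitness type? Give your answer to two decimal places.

2.74

The low-fitness type at d = 0 receives 10.3; imitating at d* yields 76.4 − 8.8·d*².
Indifference: 10.3 = 76.4 − 8.8·d*², so d*² = (76.4 − 10.3) / 8.8 ≈ 7.5114.
d* = √7.5114 ≈ 2.74.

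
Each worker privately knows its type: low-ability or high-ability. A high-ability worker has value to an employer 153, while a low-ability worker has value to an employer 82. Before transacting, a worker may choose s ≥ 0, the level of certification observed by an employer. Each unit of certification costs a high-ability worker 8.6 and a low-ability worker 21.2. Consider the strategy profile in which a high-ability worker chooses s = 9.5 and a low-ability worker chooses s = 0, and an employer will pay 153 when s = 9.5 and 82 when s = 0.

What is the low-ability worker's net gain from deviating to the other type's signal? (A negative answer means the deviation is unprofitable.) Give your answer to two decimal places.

Playing s = 0 the low-ability worker receives 82.
Deviating to s = 9.5 brings payment 153 at cost 21.2 × 9.5 = 201.4, netting -48.4.
Gain from deviating: -48.4 − 82 = -130.40.
The gain is negative, so the low-ability type's incentive-compatibility constraint is satisfied.

-130.40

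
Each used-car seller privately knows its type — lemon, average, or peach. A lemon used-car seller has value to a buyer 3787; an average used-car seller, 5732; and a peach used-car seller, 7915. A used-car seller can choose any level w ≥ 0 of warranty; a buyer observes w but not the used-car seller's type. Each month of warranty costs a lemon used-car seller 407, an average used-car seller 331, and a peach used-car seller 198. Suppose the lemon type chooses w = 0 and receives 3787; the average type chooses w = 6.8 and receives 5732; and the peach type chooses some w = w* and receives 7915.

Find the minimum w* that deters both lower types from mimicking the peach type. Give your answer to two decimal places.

13.40

Average type (on-path payoff 5732 − 331×6.8 = 3481.2) won't mimic when 3481.2 ≥ 7915 − 331·w*, i.e. w* ≥ 13.40.
Lemon type (on-path payoff 3787) won't mimic when 3787 ≥ 7915 − 407·w*, i.e. w* ≥ 10.14.
Both must hold, so w* = max(10.14, 13.40) = 13.40. The average type's constraint binds.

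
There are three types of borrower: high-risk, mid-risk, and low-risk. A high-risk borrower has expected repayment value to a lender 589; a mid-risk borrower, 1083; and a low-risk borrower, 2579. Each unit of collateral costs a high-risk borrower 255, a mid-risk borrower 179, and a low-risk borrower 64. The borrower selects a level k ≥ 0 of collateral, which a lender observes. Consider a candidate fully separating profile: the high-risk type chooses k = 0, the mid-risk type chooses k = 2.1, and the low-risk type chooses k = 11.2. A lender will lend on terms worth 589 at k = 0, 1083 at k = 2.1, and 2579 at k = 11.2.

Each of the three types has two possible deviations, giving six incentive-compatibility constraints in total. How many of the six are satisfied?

6

Mid-risk (own payoff 1083 − 179×2.1 = 707.1): to k=0 gives 589 → no gain ✓; to k=11.2 gives 2579 − 179×11.2 = 574.2 → no gain ✓.
Low-risk (own payoff 2579 − 64×11.2 = 1862.2): to k=0 gives 589 → no gain ✓; to k=2.1 gives 1083 − 64×2.1 = 948.6 → no gain ✓.
High-risk (own payoff 589): to k=2.1 gives 1083 − 255×2.1 = 547.5 → no gain ✓; to k=11.2 gives 2579 − 255×11.2 = -277 → no gain ✓.
6 of the 6 constraints hold; this profile is a separating equilibrium.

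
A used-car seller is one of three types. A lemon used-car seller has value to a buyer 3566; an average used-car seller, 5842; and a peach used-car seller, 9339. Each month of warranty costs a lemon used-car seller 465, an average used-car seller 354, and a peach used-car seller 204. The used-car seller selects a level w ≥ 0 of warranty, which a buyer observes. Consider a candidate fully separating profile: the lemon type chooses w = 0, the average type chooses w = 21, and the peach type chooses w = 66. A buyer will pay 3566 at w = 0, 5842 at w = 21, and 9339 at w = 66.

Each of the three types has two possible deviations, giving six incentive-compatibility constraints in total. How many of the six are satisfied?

3

Peach (own payoff 9339 − 204×66 = -4125): to w=0 gives 3566 → profitable ✗; to w=21 gives 5842 − 204×21 = 1558 → profitable ✗.
Average (own payoff 5842 − 354×21 = -1592): to w=0 gives 3566 → profitable ✗; to w=66 gives 9339 − 354×66 = -14025 → no gain ✓.
Lemon (own payoff 3566): to w=21 gives 5842 − 465×21 = -3923 → no gain ✓; to w=66 gives 9339 − 465×66 = -21351 → no gain ✓.
3 of the 6 constraints hold; not an equilibrium.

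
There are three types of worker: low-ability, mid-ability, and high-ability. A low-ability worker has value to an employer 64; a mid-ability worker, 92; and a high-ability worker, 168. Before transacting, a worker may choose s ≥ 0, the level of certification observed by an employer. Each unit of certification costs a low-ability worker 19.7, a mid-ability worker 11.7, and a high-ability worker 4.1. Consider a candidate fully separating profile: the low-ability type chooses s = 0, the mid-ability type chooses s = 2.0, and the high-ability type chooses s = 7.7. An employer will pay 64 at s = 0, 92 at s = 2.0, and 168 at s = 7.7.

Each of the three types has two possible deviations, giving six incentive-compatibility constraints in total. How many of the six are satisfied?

High-ability (own payoff 168 − 4.1×7.7 = 136.43): to s=0 gives 64 → no gain ✓; to s=2.0 gives 92 − 4.1×2.0 = 83.8 → no gain ✓.
Low-ability (own payoff 64): to s=2.0 gives 92 − 19.7×2.0 = 52.6 → no gain ✓; to s=7.7 gives 168 − 19.7×7.7 = 16.31 → no gain ✓.
Mid-ability (own payoff 92 − 11.7×2.0 = 68.6): to s=0 gives 64 → no gain ✓; to s=7.7 gives 168 − 11.7×7.7 = 77.91 → profitable ✗.
5 of the 6 constraints hold; not an equilibrium.

5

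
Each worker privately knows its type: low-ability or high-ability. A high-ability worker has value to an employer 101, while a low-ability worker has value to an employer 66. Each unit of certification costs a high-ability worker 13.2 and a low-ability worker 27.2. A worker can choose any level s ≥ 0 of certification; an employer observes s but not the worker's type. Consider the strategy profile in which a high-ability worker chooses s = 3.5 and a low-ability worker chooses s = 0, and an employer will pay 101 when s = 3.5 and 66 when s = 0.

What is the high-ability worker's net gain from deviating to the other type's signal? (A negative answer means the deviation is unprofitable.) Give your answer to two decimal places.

Playing s = 3.5 the high-ability worker receives 101 − 13.2 × 3.5 = 54.8.
Deviating to s = 0 yields 66 instead.
Gain from deviating: 66 − 54.8 = 11.20.
The gain is positive, so the high-ability type's incentive-compatibility constraint is violated — this profile is not a separating equilibrium.

11.20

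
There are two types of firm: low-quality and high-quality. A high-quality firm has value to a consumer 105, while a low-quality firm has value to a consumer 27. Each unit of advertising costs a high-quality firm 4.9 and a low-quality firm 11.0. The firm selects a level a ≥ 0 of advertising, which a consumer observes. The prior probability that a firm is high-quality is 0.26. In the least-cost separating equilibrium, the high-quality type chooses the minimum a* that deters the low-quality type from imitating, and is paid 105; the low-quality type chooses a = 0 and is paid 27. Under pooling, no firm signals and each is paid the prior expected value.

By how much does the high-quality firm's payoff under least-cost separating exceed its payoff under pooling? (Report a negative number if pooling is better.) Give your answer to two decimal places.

22.97

Least-cost separating signal: a* solves 27 = 105 − 11.0·a*, so a* = (105 − 27)/11.0 ≈ 7.0909.
High-quality type's separating payoff: 105 − 4.9 × a* = 105 − 4.9 × (105 − 27)/11.0 = 105 − 382.2/11.0 ≈ 70.2545.
Pooling payoff: 0.26 × 105 + 0.74 × 27 = 47.28.
Difference: 70.2545 − 47.28 = 22.9745, i.e. 22.97 to two decimal places.
The high-quality type prefers to separate.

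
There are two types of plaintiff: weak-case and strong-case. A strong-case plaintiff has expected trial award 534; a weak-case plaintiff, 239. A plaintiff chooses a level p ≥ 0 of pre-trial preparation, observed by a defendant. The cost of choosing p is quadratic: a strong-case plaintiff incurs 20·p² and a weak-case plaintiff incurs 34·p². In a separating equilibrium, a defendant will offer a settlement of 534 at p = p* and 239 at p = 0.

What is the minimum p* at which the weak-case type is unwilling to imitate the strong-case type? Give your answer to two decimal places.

The weak-case type at p = 0 receives 239; imitating at p* yields 534 − 34·p*².
Indifference: 239 = 534 − 34·p*², so p*² = (534 − 239) / 34 ≈ 8.6765.
p* = √8.6765 ≈ 2.95.

2.95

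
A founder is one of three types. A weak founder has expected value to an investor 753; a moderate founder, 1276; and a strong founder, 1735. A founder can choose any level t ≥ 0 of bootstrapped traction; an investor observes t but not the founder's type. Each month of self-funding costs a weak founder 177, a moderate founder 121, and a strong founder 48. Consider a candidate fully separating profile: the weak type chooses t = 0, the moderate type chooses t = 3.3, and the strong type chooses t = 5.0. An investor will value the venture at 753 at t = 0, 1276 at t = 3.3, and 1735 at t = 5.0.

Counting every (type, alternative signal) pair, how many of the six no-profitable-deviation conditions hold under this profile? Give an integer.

Moderate (own payoff 1276 − 121×3.3 = 876.7): to t=0 gives 753 → no gain ✓; to t=5.0 gives 1735 − 121×5.0 = 1130 → profitable ✗.
Weak (own payoff 753): to t=3.3 gives 1276 − 177×3.3 = 691.9 → no gain ✓; to t=5.0 gives 1735 − 177×5.0 = 850 → profitable ✗.
Strong (own payoff 1735 − 48×5.0 = 1495): to t=0 gives 753 → no gain ✓; to t=3.3 gives 1276 − 48×3.3 = 1117.6 → no gain ✓.
4 of the 6 constraints hold; not an equilibrium.

4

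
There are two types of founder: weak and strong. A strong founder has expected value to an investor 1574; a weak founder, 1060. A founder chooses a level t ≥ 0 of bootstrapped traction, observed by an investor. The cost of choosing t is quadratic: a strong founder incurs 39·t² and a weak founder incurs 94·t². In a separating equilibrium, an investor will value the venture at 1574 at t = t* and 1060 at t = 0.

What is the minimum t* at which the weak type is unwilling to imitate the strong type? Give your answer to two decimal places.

The weak type at t = 0 receives 1060; imitating at t* yields 1574 − 94·t*².
Indifference: 1060 = 1574 − 94·t*², so t*² = (1574 − 1060) / 94 ≈ 5.4681.
t* = √5.4681 ≈ 2.34.

2.34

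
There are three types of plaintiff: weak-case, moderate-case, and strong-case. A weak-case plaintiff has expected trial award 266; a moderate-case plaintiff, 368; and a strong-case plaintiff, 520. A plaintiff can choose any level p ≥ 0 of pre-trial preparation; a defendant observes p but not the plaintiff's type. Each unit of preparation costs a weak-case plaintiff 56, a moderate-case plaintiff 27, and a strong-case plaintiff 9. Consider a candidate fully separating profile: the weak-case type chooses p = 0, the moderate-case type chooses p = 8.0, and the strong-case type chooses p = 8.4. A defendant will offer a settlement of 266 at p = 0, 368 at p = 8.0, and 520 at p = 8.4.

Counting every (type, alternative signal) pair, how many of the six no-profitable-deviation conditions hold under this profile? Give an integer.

4

Moderate-case (own payoff 368 − 27×8.0 = 152): to p=0 gives 266 → profitable ✗; to p=8.4 gives 520 − 27×8.4 = 293.2 → profitable ✗.
Weak-case (own payoff 266): to p=8.0 gives 368 − 56×8.0 = -80 → no gain ✓; to p=8.4 gives 520 − 56×8.4 = 49.6 → no gain ✓.
Strong-case (own payoff 520 − 9×8.4 = 444.4): to p=0 gives 266 → no gain ✓; to p=8.0 gives 368 − 9×8.0 = 296 → no gain ✓.
4 of the 6 constraints hold; not an equilibrium.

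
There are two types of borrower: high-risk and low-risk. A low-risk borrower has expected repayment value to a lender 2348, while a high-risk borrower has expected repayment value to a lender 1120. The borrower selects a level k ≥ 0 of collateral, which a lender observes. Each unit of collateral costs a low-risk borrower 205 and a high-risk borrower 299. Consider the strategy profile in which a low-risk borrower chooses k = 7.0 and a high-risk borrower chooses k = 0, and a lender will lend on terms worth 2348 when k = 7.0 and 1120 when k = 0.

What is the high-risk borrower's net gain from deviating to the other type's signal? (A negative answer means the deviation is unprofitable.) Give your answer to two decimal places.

-865.00

Playing k = 0 the high-risk borrower receives 1120.
Deviating to k = 7.0 brings payment 2348 at cost 299 × 7.0 = 2093, netting 255.
Gain from deviating: 255 − 1120 = -865.00.
The gain is negative, so the high-risk type's incentive-compatibility constraint is satisfied.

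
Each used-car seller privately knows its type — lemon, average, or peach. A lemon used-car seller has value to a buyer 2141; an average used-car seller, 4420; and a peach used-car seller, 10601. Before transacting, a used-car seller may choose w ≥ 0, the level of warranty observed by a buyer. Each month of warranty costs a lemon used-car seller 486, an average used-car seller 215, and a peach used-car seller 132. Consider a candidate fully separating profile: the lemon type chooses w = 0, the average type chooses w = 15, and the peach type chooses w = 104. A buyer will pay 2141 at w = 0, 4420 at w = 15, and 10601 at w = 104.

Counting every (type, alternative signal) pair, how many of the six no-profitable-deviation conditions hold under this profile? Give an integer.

Lemon (own payoff 2141): to w=15 gives 4420 − 486×15 = -2870 → no gain ✓; to w=104 gives 10601 − 486×104 = -39943 → no gain ✓.
Peach (own payoff 10601 − 132×104 = -3127): to w=0 gives 2141 → profitable ✗; to w=15 gives 4420 − 132×15 = 2440 → profitable ✗.
Average (own payoff 4420 − 215×15 = 1195): to w=0 gives 2141 → profitable ✗; to w=104 gives 10601 − 215×104 = -11759 → no gain ✓.
3 of the 6 constraints hold; not an equilibrium.

3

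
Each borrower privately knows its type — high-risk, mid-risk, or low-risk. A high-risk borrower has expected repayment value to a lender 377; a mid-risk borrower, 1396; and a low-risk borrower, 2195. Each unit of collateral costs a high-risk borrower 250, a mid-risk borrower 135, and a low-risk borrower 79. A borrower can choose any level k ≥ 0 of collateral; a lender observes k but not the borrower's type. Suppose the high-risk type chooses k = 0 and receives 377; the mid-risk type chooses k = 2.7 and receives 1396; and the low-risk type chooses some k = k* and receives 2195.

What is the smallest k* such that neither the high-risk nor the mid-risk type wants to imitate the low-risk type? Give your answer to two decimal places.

High-risk type (on-path payoff 377) won't mimic when 377 ≥ 2195 − 250·k*, i.e. k* ≥ 7.27.
Mid-risk type (on-path payoff 1396 − 135×2.7 = 1031.5) won't mimic when 1031.5 ≥ 2195 − 135·k*, i.e. k* ≥ 8.62.
Both must hold, so k* = max(7.27, 8.62) = 8.62. The mid-risk type's constraint binds.

8.62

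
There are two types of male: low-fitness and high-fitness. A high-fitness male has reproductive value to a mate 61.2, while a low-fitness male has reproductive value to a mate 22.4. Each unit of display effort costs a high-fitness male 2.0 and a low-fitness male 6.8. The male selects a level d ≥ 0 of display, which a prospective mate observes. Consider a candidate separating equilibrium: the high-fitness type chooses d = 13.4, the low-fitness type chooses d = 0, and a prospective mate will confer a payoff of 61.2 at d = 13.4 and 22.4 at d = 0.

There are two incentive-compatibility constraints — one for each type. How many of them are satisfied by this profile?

High-fitness type: signal → 61.2 − 2.0 × 13.4 = 34.4; deviate to 0 → 22.4. IC holds (34.4 ≥ 22.4).
Low-fitness type: stay at 0 → 22.4; mimic → 61.2 − 6.8 × 13.4 = -29.92. IC holds (22.4 ≥ -29.92).
2 of 2 constraints hold, so this is a separating equilibrium.

2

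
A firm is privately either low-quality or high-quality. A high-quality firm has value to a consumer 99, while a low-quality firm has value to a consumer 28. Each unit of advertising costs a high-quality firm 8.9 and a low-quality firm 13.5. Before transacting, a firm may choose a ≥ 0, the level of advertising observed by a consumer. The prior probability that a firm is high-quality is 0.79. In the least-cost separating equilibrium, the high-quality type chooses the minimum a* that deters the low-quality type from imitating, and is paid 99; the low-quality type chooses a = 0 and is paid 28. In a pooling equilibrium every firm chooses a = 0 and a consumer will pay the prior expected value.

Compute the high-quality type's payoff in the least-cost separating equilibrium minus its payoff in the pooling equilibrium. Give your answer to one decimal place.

Least-cost separating signal: a* solves 28 = 99 − 13.5·a*, so a* = (99 − 28)/13.5 ≈ 5.2593.
High-quality type's separating payoff: 99 − 8.9 × a* = 99 − 8.9 × (99 − 28)/13.5 = 99 − 631.9/13.5 ≈ 52.193.
Pooling payoff: 0.79 × 99 + 0.21 × 28 = 84.09.
Difference: 52.193 − 84.09 = -31.897, i.e. -31.9 to one decimal place.
The high-quality type would prefer the pooling outcome.

-31.9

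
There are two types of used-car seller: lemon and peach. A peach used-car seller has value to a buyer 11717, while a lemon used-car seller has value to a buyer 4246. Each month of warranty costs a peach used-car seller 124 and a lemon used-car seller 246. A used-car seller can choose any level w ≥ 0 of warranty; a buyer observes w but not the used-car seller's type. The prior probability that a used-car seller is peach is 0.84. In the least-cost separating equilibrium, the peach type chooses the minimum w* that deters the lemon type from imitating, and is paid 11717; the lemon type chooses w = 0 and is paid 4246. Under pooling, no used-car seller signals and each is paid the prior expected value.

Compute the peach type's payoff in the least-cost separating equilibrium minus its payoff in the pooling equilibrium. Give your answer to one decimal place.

-2570.5

Least-cost separating signal: w* solves 4246 = 11717 − 246·w*, so w* = (11717 − 4246)/246 ≈ 30.3699.
Peach type's separating payoff: 11717 − 124 × w* = 11717 − 124 × (11717 − 4246)/246 = 11717 − 926404/246 ≈ 7951.130.
Pooling payoff: 0.84 × 11717 + 0.16 × 4246 = 10521.64.
Difference: 7951.130 − 10521.64 = -2570.51, i.e. -2570.5 to one decimal place.
The peach type would prefer the pooling outcome.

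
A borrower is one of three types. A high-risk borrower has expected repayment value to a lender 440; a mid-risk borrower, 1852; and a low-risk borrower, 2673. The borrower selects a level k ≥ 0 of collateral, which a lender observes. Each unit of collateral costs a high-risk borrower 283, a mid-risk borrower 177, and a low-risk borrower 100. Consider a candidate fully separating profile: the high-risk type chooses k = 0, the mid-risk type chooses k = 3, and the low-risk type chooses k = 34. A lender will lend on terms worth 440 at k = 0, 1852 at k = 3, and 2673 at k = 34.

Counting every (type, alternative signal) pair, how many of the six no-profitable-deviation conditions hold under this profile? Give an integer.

Mid-risk (own payoff 1852 − 177×3 = 1321): to k=0 gives 440 → no gain ✓; to k=34 gives 2673 − 177×34 = -3345 → no gain ✓.
Low-risk (own payoff 2673 − 100×34 = -727): to k=0 gives 440 → profitable ✗; to k=3 gives 1852 − 100×3 = 1552 → profitable ✗.
High-risk (own payoff 440): to k=3 gives 1852 − 283×3 = 1003 → profitable ✗; to k=34 gives 2673 − 283×34 = -6949 → no gain ✓.
3 of the 6 constraints hold; not an equilibrium.

3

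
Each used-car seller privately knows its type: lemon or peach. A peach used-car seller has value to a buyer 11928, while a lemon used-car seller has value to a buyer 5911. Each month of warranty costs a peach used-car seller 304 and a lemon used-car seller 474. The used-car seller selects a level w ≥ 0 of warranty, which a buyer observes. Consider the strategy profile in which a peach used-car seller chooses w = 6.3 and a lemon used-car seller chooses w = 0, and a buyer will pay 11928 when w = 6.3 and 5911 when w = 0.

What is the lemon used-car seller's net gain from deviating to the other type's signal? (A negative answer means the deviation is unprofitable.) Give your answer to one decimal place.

Playing w = 0 the lemon used-car seller receives 5911.
Deviating to w = 6.3 brings payment 11928 at cost 474 × 6.3 = 2986.2, netting 8941.8.
Gain from deviating: 8941.8 − 5911 = 3030.8.
The gain is positive, so the lemon type's incentive-compatibility constraint is violated — this profile is not a separating equilibrium.

3030.8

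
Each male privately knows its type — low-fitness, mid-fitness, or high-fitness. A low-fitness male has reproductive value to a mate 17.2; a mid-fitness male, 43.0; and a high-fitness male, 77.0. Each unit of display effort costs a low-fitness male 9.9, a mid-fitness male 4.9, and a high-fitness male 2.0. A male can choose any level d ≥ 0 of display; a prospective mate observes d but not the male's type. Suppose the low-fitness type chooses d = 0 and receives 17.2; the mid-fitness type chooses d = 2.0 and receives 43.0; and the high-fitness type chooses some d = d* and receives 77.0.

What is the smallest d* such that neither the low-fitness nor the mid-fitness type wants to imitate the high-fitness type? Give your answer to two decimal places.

Mid-fitness type (on-path payoff 43.0 − 4.9×2.0 = 33.2) won't mimic when 33.2 ≥ 77.0 − 4.9·d*, i.e. d* ≥ 8.94.
Low-fitness type (on-path payoff 17.2) won't mimic when 17.2 ≥ 77.0 − 9.9·d*, i.e. d* ≥ 6.04.
Both must hold, so d* = max(6.04, 8.94) = 8.94. The mid-fitness type's constraint binds.

8.94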